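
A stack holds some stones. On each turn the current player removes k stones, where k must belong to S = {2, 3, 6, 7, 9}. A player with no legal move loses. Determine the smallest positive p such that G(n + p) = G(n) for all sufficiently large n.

28

n :  0  1  2  3  4  5  6  7  8  9 10 11 12 13 14 15 16 17 18 19 20 21 22 23 24 25 26 27 28 29 30 31 32 33 34 35 36 37 38 39 40 41 42 43 44 45 46 47 48 49 50 51 52 53 54 55 56 57 58 59 60
G :  0  0  1  1  2  0  3  1  2  2  3  3  4  0  5  1  4  0  0  1  1  2  2  3  3  5  2  4  0  0  1  1  4  0  2  1  3  3  2  2  4  0  5  1  4  0  0  1  1  2  2  3  3  5  2  4  0  0  1  1  4
From n = 12 onward G(n+28) = G(n); since this holds over max(S) = 9 consecutive positions the period is 28 (pre-period 12).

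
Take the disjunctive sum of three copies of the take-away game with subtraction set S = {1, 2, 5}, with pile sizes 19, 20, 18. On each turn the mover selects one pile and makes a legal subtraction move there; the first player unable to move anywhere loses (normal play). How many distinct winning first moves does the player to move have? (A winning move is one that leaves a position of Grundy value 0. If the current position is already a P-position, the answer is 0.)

All piles use S = {1, 2, 5}:
n :  0  1  2  3  4  5  6  7  8  9 10 11 12 13 14 15 16 17 18 19 20
G :  0  1  2  0  1  2  0  1  2  0  1  2  0  1  2  0  1  2  0  1  2
Pile A: G(19) = 1.
Pile B: G(20) = 2.
Pile C: G(18) = 0.
Combined Grundy value = 1 ⊕ 2 ⊕ 0 = 3.
A winning move leaves total XOR = 0, i.e. changes one component's Grundy value g to g ⊕ X where X is the current total.
Pile A: need g' = 1⊕3 = 2. Options: 19−1→G=0, 19−2→G=2, 19−5→G=2. Hits: 2.
Pile B: need g' = 2⊕3 = 1. Options: 20−1→G=1, 20−2→G=0, 20−5→G=0. Hits: 1.
Pile C: need g' = 0⊕3 = 3. Options: 18−1→G=2, 18−2→G=1, 18−5→G=1. Hits: 0.

3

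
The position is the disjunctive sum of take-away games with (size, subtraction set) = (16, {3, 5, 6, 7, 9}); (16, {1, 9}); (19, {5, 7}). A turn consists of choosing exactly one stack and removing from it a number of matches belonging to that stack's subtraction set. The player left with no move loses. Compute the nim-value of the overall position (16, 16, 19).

0

Stack A, S = {3, 5, 6, 7, 9}:
n :  0  1  2  3  4  5  6  7  8  9 10 11 12 13 14 15 16
G :  0  0  0  1  1  1  2  2  2  3  3  3  0  0  0  1  1
G_A(16) = 1.
Stack B, S = {1, 9}:
G(0) = 0
G(1) = mex{0} = 1
G(2) = mex{1} = 0
G(3) = mex{0} = 1
G(4) = mex{1} = 0
G(5) = mex{0} = 1
G(6) = mex{1} = 0
G(7) = mex{0} = 1
G(8) = mex{1} = 0
G(9) = mex{0,0} = 1
G(10) = mex{1,1} = 0
G(11) = mex{0,0} = 1
G(12) = mex{1,1} = 0
G(13) = mex{0,0} = 1
G(14) = mex{1,1} = 0
G(15) = mex{0,0} = 1
G(16) = mex{1,1} = 0
G_B(16) = 0.
Stack C, S = {5, 7}:
G(0) = 0
G(1) = mex{} = 0
G(2) = mex{} = 0
G(3) = mex{} = 0
G(4) = mex{} = 0
G(5) = mex{0} = 1
G(6) = mex{0} = 1
G(7) = mex{0,0} = 1
G(8) = mex{0,0} = 1
G(9) = mex{0,0} = 1
G(10) = mex{1,0} = 2
G(11) = mex{1,0} = 2
G(12) = mex{1,1} = 0
G(13) = mex{1,1} = 0
G(14) = mex{1,1} = 0
G(15) = mex{2,1} = 0
G(16) = mex{2,1} = 0
G(17) = mex{0,2} = 1
G(18) = mex{0,2} = 1
G(19) = mex{0,0} = 1
G_C(19) = 1.
Combined Grundy value = 1 ⊕ 0 ⊕ 1 = 0.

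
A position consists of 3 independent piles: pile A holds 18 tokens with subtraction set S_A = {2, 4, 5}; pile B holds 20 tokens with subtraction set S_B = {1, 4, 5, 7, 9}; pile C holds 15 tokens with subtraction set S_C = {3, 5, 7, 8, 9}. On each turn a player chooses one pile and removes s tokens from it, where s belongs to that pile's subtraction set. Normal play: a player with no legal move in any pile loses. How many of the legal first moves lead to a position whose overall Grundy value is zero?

Pile A, S = {2, 4, 5}:
n :  0  1  2  3  4  5  6  7  8  9 10 11 12 13 14 15 16 17 18
G :  0  0  1  1  2  2  3  0  0  1  1  2  2  3  0  0  1  1  2
G_A(18) = 2.
Pile B, S = {1, 4, 5, 7, 9}:
G(0) = 0
G(1) = mex{0} = 1
G(2) = mex{1} = 0
G(3) = mex{0} = 1
G(4) = mex{1,0} = 2
G(5) = mex{2,1,0} = 3
G(6) = mex{3,0,1} = 2
G(7) = mex{2,1,0,0} = 3
G(8) = mex{3,2,1,1} = 0
G(9) = mex{0,3,2,0,0} = 1
G(10) = mex{1,2,3,1,1} = 0
G(11) = mex{0,3,2,2,0} = 1
G(12) = mex{1,0,3,3,1} = 2
G(13) = mex{2,1,0,2,2} = 3
G(14) = mex{3,0,1,3,3} = 2
G(15) = mex{2,1,0,0,2} = 3
G(16) = mex{3,2,1,1,3} = 0
G(17) = mex{0,3,2,0,0} = 1
G(18) = mex{1,2,3,1,1} = 0
G(19) = mex{0,3,2,2,0} = 1
G(20) = mex{1,0,3,3,1} = 2
G_B(20) = 2.
Pile C, S = {3, 5, 7, 8, 9}:
n :  0  1  2  3  4  5  6  7  8  9 10 11 12 13 14 15
G :  0  0  0  1  1  1  2  2  2  3  3  3  0  0  0  1
G_C(15) = 1.
Combined Grundy value = 2 ⊕ 2 ⊕ 1 = 1.
A winning move leaves total XOR = 0, i.e. changes one component's Grundy value g to g ⊕ X where X is the current total.
Pile A: need g' = 2⊕1 = 3. Options: 18−2→G=1, 18−4→G=0, 18−5→G=3. Hits: 1.
Pile B: need g' = 2⊕1 = 3. Options: 20−1→G=1, 20−4→G=0, 20−5→G=3, 20−7→G=3, 20−9→G=1. Hits: 2.
Pile C: need g' = 1⊕1 = 0. Options: 15−3→G=0, 15−5→G=3, 15−7→G=2, 15−8→G=2, 15−9→G=2. Hits: 1.

4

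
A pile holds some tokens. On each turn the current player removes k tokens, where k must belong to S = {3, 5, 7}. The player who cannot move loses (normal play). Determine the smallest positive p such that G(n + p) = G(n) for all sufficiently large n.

10

G(0) = 0
G(1) = mex{} = 0
G(2) = mex{} = 0
G(3) = mex{0} = 1
G(4) = mex{0} = 1
G(5) = mex{0,0} = 1
G(6) = mex{1,0} = 2
G(7) = mex{1,0,0} = 2
G(8) = mex{1,1,0} = 2
G(9) = mex{2,1,0} = 3
G(10) = mex{2,1,1} = 0
G(11) = mex{2,2,1} = 0
G(12) = mex{3,2,1} = 0
G(13) = mex{0,2,2} = 1
G(14) = mex{0,3,2} = 1
G(15) = mex{0,0,2} = 1
G(16) = mex{1,0,3} = 2
G(17) = mex{1,0,0} = 2
G(18) = mex{1,1,0} = 2
G(19) = mex{2,1,0} = 3
G(20) = mex{2,1,1} = 0
G(21) = mex{2,2,1} = 0
G(n+10) = G(n) holds for n = 0,…,6 (a full window of length max(S) = 7), so the sequence is purely periodic with period 10.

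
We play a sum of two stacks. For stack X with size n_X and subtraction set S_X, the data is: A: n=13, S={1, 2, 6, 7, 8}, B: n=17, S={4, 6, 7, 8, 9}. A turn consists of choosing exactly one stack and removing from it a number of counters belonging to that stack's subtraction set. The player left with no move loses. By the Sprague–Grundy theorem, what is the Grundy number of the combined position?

Stack A, S = {1, 2, 6, 7, 8}:
n :  0  1  2  3  4  5  6  7  8  9 10 11 12 13
G :  0  1  2  0  1  2  3  4  5  3  4  5  0  1
G_A(13) = 1.
Stack B, S = {4, 6, 7, 8, 9}:
G(0) = 0
G(1) = mex{} = 0
G(2) = mex{} = 0
G(3) = mex{} = 0
G(4) = mex{0} = 1
G(5) = mex{0} = 1
G(6) = mex{0,0} = 1
G(7) = mex{0,0,0} = 1
G(8) = mex{1,0,0,0} = 2
G(9) = mex{1,0,0,0,0} = 2
G(10) = mex{1,1,0,0,0} = 2
G(11) = mex{1,1,1,0,0} = 2
G(12) = mex{2,1,1,1,0} = 3
G(13) = mex{2,1,1,1,1} = 0
G(14) = mex{2,2,1,1,1} = 0
G(15) = mex{2,2,2,1,1} = 0
G(16) = mex{3,2,2,2,1} = 0
G(17) = mex{0,2,2,2,2} = 1
G_B(17) = 1.
Combined Grundy value = 1 ⊕ 1 = 0.

0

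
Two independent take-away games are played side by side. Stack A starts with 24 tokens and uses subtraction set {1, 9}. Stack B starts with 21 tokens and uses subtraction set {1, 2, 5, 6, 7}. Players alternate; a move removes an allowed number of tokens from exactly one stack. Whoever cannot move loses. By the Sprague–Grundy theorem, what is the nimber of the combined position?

4

Stack A, S = {1, 9}:
n :  0  1  2  3  4  5  6  7  8  9 10 11 12 13 14 15 16 17 18 19 20 21 22 23 24
G :  0  1  0  1  0  1  0  1  0  1  0  1  0  1  0  1  0  1  0  1  0  1  0  1  0
G_A(24) = 0.
Stack B, S = {1, 2, 5, 6, 7}:
n :  0  1  2  3  4  5  6  7  8  9 10 11 12 13 14 15 16 17 18 19 20 21
G :  0  1  2  0  1  2  3  4  5  3  4  0  1  2  0  1  2  3  4  5  3  4
G_B(21) = 4.
Combined Grundy value = 0 ⊕ 4 = 4.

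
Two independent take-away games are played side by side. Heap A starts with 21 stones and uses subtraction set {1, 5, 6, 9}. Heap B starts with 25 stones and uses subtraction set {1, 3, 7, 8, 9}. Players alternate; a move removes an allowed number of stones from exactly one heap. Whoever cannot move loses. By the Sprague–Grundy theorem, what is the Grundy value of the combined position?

Heap A, S = {1, 5, 6, 9}:
n :  0  1  2  3  4  5  6  7  8  9 10 11 12 13 14 15 16 17 18 19 20 21
G :  0  1  0  1  0  1  2  3  2  3  2  3  0  1  0  1  0  1  2  3  2  3
G_A(21) = 3.
Heap B, S = {1, 3, 7, 8, 9}:
n :  0  1  2  3  4  5  6  7  8  9 10 11 12 13 14 15 16 17 18 19 20 21 22 23 24 25
G :  0  1  0  1  0  1  0  1  2  3  2  3  2  3  2  3  0  1  0  1  0  1  0  1  2  3
G_B(25) = 3.
Combined Grundy value = 3 ⊕ 3 = 0.

0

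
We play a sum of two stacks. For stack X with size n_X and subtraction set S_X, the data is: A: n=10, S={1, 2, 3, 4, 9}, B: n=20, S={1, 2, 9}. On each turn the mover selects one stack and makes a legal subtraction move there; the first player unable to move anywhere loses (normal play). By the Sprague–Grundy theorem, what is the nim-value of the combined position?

0

Stack A, S = {1, 2, 3, 4, 9}:
n :  0  1  2  3  4  5  6  7  8  9 10
G :  0  1  2  3  4  0  1  2  3  4  0
G_A(10) = 0.
Stack B, S = {1, 2, 9}:
G(0) = 0
G(1) = mex{0} = 1
G(2) = mex{1,0} = 2
G(3) = mex{2,1} = 0
G(4) = mex{0,2} = 1
G(5) = mex{1,0} = 2
G(6) = mex{2,1} = 0
G(7) = mex{0,2} = 1
G(8) = mex{1,0} = 2
G(9) = mex{2,1,0} = 3
G(10) = mex{3,2,1} = 0
G(11) = mex{0,3,2} = 1
G(12) = mex{1,0,0} = 2
G(13) = mex{2,1,1} = 0
G(14) = mex{0,2,2} = 1
G(15) = mex{1,0,0} = 2
G(16) = mex{2,1,1} = 0
G(17) = mex{0,2,2} = 1
G(18) = mex{1,0,3} = 2
G(19) = mex{2,1,0} = 3
G(20) = mex{3,2,1} = 0
G_B(20) = 0.
Combined Grundy value = 0 ⊕ 0 = 0.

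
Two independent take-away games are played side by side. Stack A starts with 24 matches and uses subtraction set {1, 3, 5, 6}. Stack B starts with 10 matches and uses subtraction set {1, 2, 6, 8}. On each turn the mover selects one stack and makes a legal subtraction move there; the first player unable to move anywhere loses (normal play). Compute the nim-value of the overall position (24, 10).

Stack A, S = {1, 3, 5, 6}:
G(0) = 0
G(1) = mex{0} = 1
G(2) = mex{1} = 0
G(3) = mex{0,0} = 1
G(4) = mex{1,1} = 0
G(5) = mex{0,0,0} = 1
G(6) = mex{1,1,1,0} = 2
G(7) = mex{2,0,0,1} = 3
G(8) = mex{3,1,1,0} = 2
G(9) = mex{2,2,0,1} = 3
G(10) = mex{3,3,1,0} = 2
G(11) = mex{2,2,2,1} = 0
G(12) = mex{0,3,3,2} = 1
G(13) = mex{1,2,2,3} = 0
G(14) = mex{0,0,3,2} = 1
G(15) = mex{1,1,2,3} = 0
G(16) = mex{0,0,0,2} = 1
G(17) = mex{1,1,1,0} = 2
G(18) = mex{2,0,0,1} = 3
G(19) = mex{3,1,1,0} = 2
G(20) = mex{2,2,0,1} = 3
G(21) = mex{3,3,1,0} = 2
G(22) = mex{2,2,2,1} = 0
G(23) = mex{0,3,3,2} = 1
G(24) = mex{1,2,2,3} = 0
G_A(24) = 0.
Stack B, S = {1, 2, 6, 8}:
G(0) = 0
G(1) = mex{0} = 1
G(2) = mex{1,0} = 2
G(3) = mex{2,1} = 0
G(4) = mex{0,2} = 1
G(5) = mex{1,0} = 2
G(6) = mex{2,1,0} = 3
G(7) = mex{3,2,1} = 0
G(8) = mex{0,3,2,0} = 1
G(9) = mex{1,0,0,1} = 2
G(10) = mex{2,1,1,2} = 0
G_B(10) = 0.
Combined Grundy value = 0 ⊕ 0 = 0.

0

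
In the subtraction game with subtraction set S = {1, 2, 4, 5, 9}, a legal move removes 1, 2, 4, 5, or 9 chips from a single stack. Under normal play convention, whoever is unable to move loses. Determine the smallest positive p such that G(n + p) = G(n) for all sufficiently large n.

G(0) = 0
G(1) = mex{0} = 1
G(2) = mex{1,0} = 2
G(3) = mex{2,1} = 0
G(4) = mex{0,2,0} = 1
G(5) = mex{1,0,1,0} = 2
G(6) = mex{2,1,2,1} = 0
G(7) = mex{0,2,0,2} = 1
G(8) = mex{1,0,1,0} = 2
G(9) = mex{2,1,2,1,0} = 3
G(10) = mex{3,2,0,2,1} = 4
G(11) = mex{4,3,1,0,2} = 5
G(12) = mex{5,4,2,1,0} = 3
G(13) = mex{3,5,3,2,1} = 0
G(14) = mex{0,3,4,3,2} = 1
G(15) = mex{1,0,5,4,0} = 2
G(16) = mex{2,1,3,5,1} = 0
G(17) = mex{0,2,0,3,2} = 1
G(18) = mex{1,0,1,0,3} = 2
G(19) = mex{2,1,2,1,4} = 0
G(20) = mex{0,2,0,2,5} = 1
G(21) = mex{1,0,1,0,3} = 2
G(22) = mex{2,1,2,1,0} = 3
G(23) = mex{3,2,0,2,1} = 4
G(24) = mex{4,3,1,0,2} = 5
G(25) = mex{5,4,2,1,0} = 3
G(26) = mex{3,5,3,2,1} = 0
G(27) = mex{0,3,4,3,2} = 1
G(n+13) = G(n) holds for n = 0,…,8 (a full window of length max(S) = 9), so the sequence is purely periodic with period 13.

13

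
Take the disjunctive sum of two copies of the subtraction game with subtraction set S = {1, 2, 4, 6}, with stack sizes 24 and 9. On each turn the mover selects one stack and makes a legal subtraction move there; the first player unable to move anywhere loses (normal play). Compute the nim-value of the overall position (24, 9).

1

All stacks use S = {1, 2, 4, 6}:
G(0) = 0
G(1) = mex{0} = 1
G(2) = mex{1,0} = 2
G(3) = mex{2,1} = 0
G(4) = mex{0,2,0} = 1
G(5) = mex{1,0,1} = 2
G(6) = mex{2,1,2,0} = 3
G(7) = mex{3,2,0,1} = 4
G(8) = mex{4,3,1,2} = 0
G(9) = mex{0,4,2,0} = 1
G(10) = mex{1,0,3,1} = 2
G(11) = mex{2,1,4,2} = 0
G(12) = mex{0,2,0,3} = 1
G(13) = mex{1,0,1,4} = 2
G(14) = mex{2,1,2,0} = 3
G(15) = mex{3,2,0,1} = 4
G(16) = mex{4,3,1,2} = 0
G(17) = mex{0,4,2,0} = 1
G(18) = mex{1,0,3,1} = 2
G(19) = mex{2,1,4,2} = 0
G(20) = mex{0,2,0,3} = 1
G(21) = mex{1,0,1,4} = 2
G(22) = mex{2,1,2,0} = 3
G(23) = mex{3,2,0,1} = 4
G(24) = mex{4,3,1,2} = 0
Stack A: G(24) = 0.
Stack B: G(9) = 1.
Combined Grundy value = 0 ⊕ 1 = 1.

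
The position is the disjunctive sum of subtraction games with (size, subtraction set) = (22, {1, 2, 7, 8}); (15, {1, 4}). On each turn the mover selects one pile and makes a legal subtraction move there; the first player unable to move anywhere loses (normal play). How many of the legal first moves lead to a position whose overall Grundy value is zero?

3

Pile A, S = {1, 2, 7, 8}:
G(0) = 0
G(1) = mex{0} = 1
G(2) = mex{1,0} = 2
G(3) = mex{2,1} = 0
G(4) = mex{0,2} = 1
G(5) = mex{1,0} = 2
G(6) = mex{2,1} = 0
G(7) = mex{0,2,0} = 1
G(8) = mex{1,0,1,0} = 2
G(9) = mex{2,1,2,1} = 0
G(10) = mex{0,2,0,2} = 1
G(11) = mex{1,0,1,0} = 2
G(12) = mex{2,1,2,1} = 0
G(13) = mex{0,2,0,2} = 1
G(14) = mex{1,0,1,0} = 2
G(15) = mex{2,1,2,1} = 0
G(16) = mex{0,2,0,2} = 1
G(17) = mex{1,0,1,0} = 2
G(18) = mex{2,1,2,1} = 0
G(19) = mex{0,2,0,2} = 1
G(20) = mex{1,0,1,0} = 2
G(21) = mex{2,1,2,1} = 0
G(22) = mex{0,2,0,2} = 1
G_A(22) = 1.
Pile B, S = {1, 4}:
n :  0  1  2  3  4  5  6  7  8  9 10 11 12 13 14 15
G :  0  1  0  1  2  0  1  0  1  2  0  1  0  1  2  0
G_B(15) = 0.
Combined Grundy value = 1 ⊕ 0 = 1.
A winning move leaves total XOR = 0, i.e. changes one component's Grundy value g to g ⊕ X where X is the current total.
Pile A: need g' = 1⊕1 = 0. Options: 22−1→G=0, 22−2→G=2, 22−7→G=0, 22−8→G=2. Hits: 2.
Pile B: need g' = 0⊕1 = 1. Options: 15−1→G=2, 15−4→G=1. Hits: 1.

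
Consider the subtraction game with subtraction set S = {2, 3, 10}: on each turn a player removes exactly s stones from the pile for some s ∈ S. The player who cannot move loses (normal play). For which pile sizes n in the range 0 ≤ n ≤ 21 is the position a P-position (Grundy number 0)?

G(0) = 0
G(1) = mex{} = 0
G(2) = mex{0} = 1
G(3) = mex{0,0} = 1
G(4) = mex{1,0} = 2
G(5) = mex{1,1} = 0
G(6) = mex{2,1} = 0
G(7) = mex{0,2} = 1
G(8) = mex{0,0} = 1
G(9) = mex{1,0} = 2
G(10) = mex{1,1,0} = 2
G(11) = mex{2,1,0} = 3
G(12) = mex{2,2,1} = 0
G(13) = mex{3,2,1} = 0
G(14) = mex{0,3,2} = 1
G(15) = mex{0,0,0} = 1
G(16) = mex{1,0,0} = 2
G(17) = mex{1,1,1} = 0
G(18) = mex{2,1,1} = 0
G(19) = mex{0,2,2} = 1
G(20) = mex{0,0,2} = 1
G(21) = mex{1,0,3} = 2
P-positions are exactly the n with G(n) = 0.

0, 1, 5, 6, 12, 13, 17, 18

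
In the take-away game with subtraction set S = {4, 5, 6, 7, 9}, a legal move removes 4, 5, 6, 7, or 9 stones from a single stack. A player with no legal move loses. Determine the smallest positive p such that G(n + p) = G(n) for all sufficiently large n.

13

n :  0  1  2  3  4  5  6  7  8  9 10 11 12 13 14 15 16 17 18 19 20 21 22 23 24 25 26 27
G :  0  0  0  0  1  1  1  1  2  2  2  2  3  0  0  0  0  1  1  1  1  2  2  2  2  3  0  0
G(n+13) = G(n) holds for n = 0,…,8 (a full window of length max(S) = 9), so the sequence is purely periodic with period 13.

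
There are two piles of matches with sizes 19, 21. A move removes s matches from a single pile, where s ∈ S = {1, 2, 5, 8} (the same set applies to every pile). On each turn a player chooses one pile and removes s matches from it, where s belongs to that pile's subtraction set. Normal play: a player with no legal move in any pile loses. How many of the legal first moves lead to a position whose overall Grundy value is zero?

All piles use S = {1, 2, 5, 8}:
n :  0  1  2  3  4  5  6  7  8  9 10 11 12 13 14 15 16 17 18 19 20 21
G :  0  1  2  0  1  2  0  1  2  0  1  2  0  1  2  0  1  2  0  1  2  0
Pile A: G(19) = 1.
Pile B: G(21) = 0.
Combined Grundy value = 1 ⊕ 0 = 1.
A winning move leaves total XOR = 0, i.e. changes one component's Grundy value g to g ⊕ X where X is the current total.
Pile A: need g' = 1⊕1 = 0. Options: 19−1→G=0, 19−2→G=2, 19−5→G=2, 19−8→G=2. Hits: 1.
Pile B: need g' = 0⊕1 = 1. Options: 21−1→G=2, 21−2→G=1, 21−5→G=1, 21−8→G=1. Hits: 3.

4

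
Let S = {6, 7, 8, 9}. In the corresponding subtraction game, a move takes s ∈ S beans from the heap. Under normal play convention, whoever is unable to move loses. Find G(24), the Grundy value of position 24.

G(0) = 0
G(1) = mex{} = 0
G(2) = mex{} = 0
G(3) = mex{} = 0
G(4) = mex{} = 0
G(5) = mex{} = 0
G(6) = mex{0} = 1
G(7) = mex{0,0} = 1
G(8) = mex{0,0,0} = 1
G(9) = mex{0,0,0,0} = 1
G(10) = mex{0,0,0,0} = 1
G(11) = mex{0,0,0,0} = 1
G(12) = mex{1,0,0,0} = 2
G(13) = mex{1,1,0,0} = 2
G(14) = mex{1,1,1,0} = 2
G(15) = mex{1,1,1,1} = 0
G(16) = mex{1,1,1,1} = 0
G(17) = mex{1,1,1,1} = 0
G(18) = mex{2,1,1,1} = 0
G(19) = mex{2,2,1,1} = 0
G(20) = mex{2,2,2,1} = 0
G(21) = mex{0,2,2,2} = 1
G(22) = mex{0,0,2,2} = 1
G(23) = mex{0,0,0,2} = 1
G(24) = mex{0,0,0,0} = 1

1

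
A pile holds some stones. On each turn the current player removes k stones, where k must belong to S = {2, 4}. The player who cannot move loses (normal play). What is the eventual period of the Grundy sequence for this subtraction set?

n :  0  1  2  3  4  5  6  7  8  9 10 11 12 13 14
G :  0  0  1  1  2  2  0  0  1  1  2  2  0  0  1
G(n+6) = G(n) holds for n = 0,…,3 (a full window of length max(S) = 4), so the sequence is purely periodic with period 6.

6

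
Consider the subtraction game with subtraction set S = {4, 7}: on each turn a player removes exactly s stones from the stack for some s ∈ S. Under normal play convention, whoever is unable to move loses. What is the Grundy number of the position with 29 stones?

G(0) = 0
G(1) = mex{} = 0
G(2) = mex{} = 0
G(3) = mex{} = 0
G(4) = mex{0} = 1
G(5) = mex{0} = 1
G(6) = mex{0} = 1
G(7) = mex{0,0} = 1
G(8) = mex{1,0} = 2
G(9) = mex{1,0} = 2
G(10) = mex{1,0} = 2
G(11) = mex{1,1} = 0
G(12) = mex{2,1} = 0
G(13) = mex{2,1} = 0
G(14) = mex{2,1} = 0
G(15) = mex{0,2} = 1
G(16) = mex{0,2} = 1
G(17) = mex{0,2} = 1
G(18) = mex{0,0} = 1
G(19) = mex{1,0} = 2
G(20) = mex{1,0} = 2
G(21) = mex{1,0} = 2
G(22) = mex{1,1} = 0
G(23) = mex{2,1} = 0
G(24) = mex{2,1} = 0
G(25) = mex{2,1} = 0
G(26) = mex{0,2} = 1
G(27) = mex{0,2} = 1
G(28) = mex{0,2} = 1
G(29) = mex{0,0} = 1

1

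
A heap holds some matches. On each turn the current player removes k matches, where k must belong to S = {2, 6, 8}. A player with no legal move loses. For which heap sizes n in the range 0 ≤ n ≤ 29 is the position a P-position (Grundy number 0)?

0, 1, 4, 5, 14, 15, 18, 19, 28, 29

G(0) = 0
G(1) = mex{} = 0
G(2) = mex{0} = 1
G(3) = mex{0} = 1
G(4) = mex{1} = 0
G(5) = mex{1} = 0
G(6) = mex{0,0} = 1
G(7) = mex{0,0} = 1
G(8) = mex{1,1,0} = 2
G(9) = mex{1,1,0} = 2
G(10) = mex{2,0,1} = 3
G(11) = mex{2,0,1} = 3
G(12) = mex{3,1,0} = 2
G(13) = mex{3,1,0} = 2
G(14) = mex{2,2,1} = 0
G(15) = mex{2,2,1} = 0
G(16) = mex{0,3,2} = 1
G(17) = mex{0,3,2} = 1
G(18) = mex{1,2,3} = 0
G(19) = mex{1,2,3} = 0
G(20) = mex{0,0,2} = 1
G(21) = mex{0,0,2} = 1
G(22) = mex{1,1,0} = 2
G(23) = mex{1,1,0} = 2
G(24) = mex{2,0,1} = 3
G(25) = mex{2,0,1} = 3
G(26) = mex{3,1,0} = 2
G(27) = mex{3,1,0} = 2
G(28) = mex{2,2,1} = 0
G(29) = mex{2,2,1} = 0
P-positions are exactly the n with G(n) = 0.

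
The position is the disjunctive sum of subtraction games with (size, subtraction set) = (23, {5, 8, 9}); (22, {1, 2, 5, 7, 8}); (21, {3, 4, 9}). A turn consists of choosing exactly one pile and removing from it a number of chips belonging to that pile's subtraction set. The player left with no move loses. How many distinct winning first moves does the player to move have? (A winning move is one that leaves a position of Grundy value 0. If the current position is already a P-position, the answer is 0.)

Pile A, S = {5, 8, 9}:
n :  0  1  2  3  4  5  6  7  8  9 10 11 12 13 14 15 16 17 18 19 20 21 22 23
G :  0  0  0  0  0  1  1  1  1  1  2  2  2  2  0  0  0  0  0  1  1  1  1  1
G_A(23) = 1.
Pile B, S = {1, 2, 5, 7, 8}:
n :  0  1  2  3  4  5  6  7  8  9 10 11 12 13 14 15 16 17 18 19 20 21 22
G :  0  1  2  0  1  2  0  1  2  0  1  2  0  1  2  0  1  2  0  1  2  0  1
G_B(22) = 1.
Pile C, S = {3, 4, 9}:
G(0) = 0
G(1) = mex{} = 0
G(2) = mex{} = 0
G(3) = mex{0} = 1
G(4) = mex{0,0} = 1
G(5) = mex{0,0} = 1
G(6) = mex{1,0} = 2
G(7) = mex{1,1} = 0
G(8) = mex{1,1} = 0
G(9) = mex{2,1,0} = 3
G(10) = mex{0,2,0} = 1
G(11) = mex{0,0,0} = 1
G(12) = mex{3,0,1} = 2
G(13) = mex{1,3,1} = 0
G(14) = mex{1,1,1} = 0
G(15) = mex{2,1,2} = 0
G(16) = mex{0,2,0} = 1
G(17) = mex{0,0,0} = 1
G(18) = mex{0,0,3} = 1
G(19) = mex{1,0,1} = 2
G(20) = mex{1,1,1} = 0
G(21) = mex{1,1,2} = 0
G_C(21) = 0.
Combined Grundy value = 1 ⊕ 1 ⊕ 0 = 0.
A winning move leaves total XOR = 0, i.e. changes one component's Grundy value g to g ⊕ X where X is the current total.
Pile A: target g' = 1⊕0 = 1, but every legal move changes the Grundy value (mex property), so 0 moves.
Pile B: target g' = 1⊕0 = 1, but every legal move changes the Grundy value (mex property), so 0 moves.
Pile C: target g' = 0⊕0 = 0, but every legal move changes the Grundy value (mex property), so 0 moves.

0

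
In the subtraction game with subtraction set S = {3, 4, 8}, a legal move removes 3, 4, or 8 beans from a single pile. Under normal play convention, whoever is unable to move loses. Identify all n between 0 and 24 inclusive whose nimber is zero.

0, 1, 2, 7, 12, 13, 14, 19, 24

n :  0  1  2  3  4  5  6  7  8  9 10 11 12 13 14 15 16 17 18 19 20 21 22 23 24
G :  0  0  0  1  1  1  2  0  2  3  1  3  0  0  0  1  1  1  2  0  2  3  1  3  0
P-positions are exactly the n with G(n) = 0.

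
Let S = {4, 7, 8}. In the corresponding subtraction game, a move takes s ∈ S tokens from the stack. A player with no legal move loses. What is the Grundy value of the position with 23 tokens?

G(0) = 0
G(1) = mex{} = 0
G(2) = mex{} = 0
G(3) = mex{} = 0
G(4) = mex{0} = 1
G(5) = mex{0} = 1
G(6) = mex{0} = 1
G(7) = mex{0,0} = 1
G(8) = mex{1,0,0} = 2
G(9) = mex{1,0,0} = 2
G(10) = mex{1,0,0} = 2
G(11) = mex{1,1,0} = 2
G(12) = mex{2,1,1} = 0
G(13) = mex{2,1,1} = 0
G(14) = mex{2,1,1} = 0
G(15) = mex{2,2,1} = 0
G(16) = mex{0,2,2} = 1
G(17) = mex{0,2,2} = 1
G(18) = mex{0,2,2} = 1
G(19) = mex{0,0,2} = 1
G(20) = mex{1,0,0} = 2
G(21) = mex{1,0,0} = 2
G(22) = mex{1,0,0} = 2
G(23) = mex{1,1,0} = 2

2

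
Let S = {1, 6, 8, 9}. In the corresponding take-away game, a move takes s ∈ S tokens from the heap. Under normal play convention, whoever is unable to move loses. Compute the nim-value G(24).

0

G(0) = 0
G(1) = mex{0} = 1
G(2) = mex{1} = 0
G(3) = mex{0} = 1
G(4) = mex{1} = 0
G(5) = mex{0} = 1
G(6) = mex{1,0} = 2
G(7) = mex{2,1} = 0
G(8) = mex{0,0,0} = 1
G(9) = mex{1,1,1,0} = 2
G(10) = mex{2,0,0,1} = 3
G(11) = mex{3,1,1,0} = 2
G(12) = mex{2,2,0,1} = 3
G(13) = mex{3,0,1,0} = 2
G(14) = mex{2,1,2,1} = 0
G(15) = mex{0,2,0,2} = 1
G(16) = mex{1,3,1,0} = 2
G(17) = mex{2,2,2,1} = 0
G(18) = mex{0,3,3,2} = 1
G(19) = mex{1,2,2,3} = 0
G(20) = mex{0,0,3,2} = 1
G(21) = mex{1,1,2,3} = 0
G(22) = mex{0,2,0,2} = 1
G(23) = mex{1,0,1,0} = 2
G(24) = mex{2,1,2,1} = 0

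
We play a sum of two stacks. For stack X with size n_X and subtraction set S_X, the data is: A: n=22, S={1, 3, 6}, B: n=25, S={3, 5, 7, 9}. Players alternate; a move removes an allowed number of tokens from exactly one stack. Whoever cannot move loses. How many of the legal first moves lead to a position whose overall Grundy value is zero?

0

Stack A, S = {1, 3, 6}:
n :  0  1  2  3  4  5  6  7  8  9 10 11 12 13 14 15 16 17 18 19 20 21 22
G :  0  1  0  1  0  1  2  3  2  0  1  0  1  0  1  2  3  2  0  1  0  1  0
G_A(22) = 0.
Stack B, S = {3, 5, 7, 9}:
G(0) = 0
G(1) = mex{} = 0
G(2) = mex{} = 0
G(3) = mex{0} = 1
G(4) = mex{0} = 1
G(5) = mex{0,0} = 1
G(6) = mex{1,0} = 2
G(7) = mex{1,0,0} = 2
G(8) = mex{1,1,0} = 2
G(9) = mex{2,1,0,0} = 3
G(10) = mex{2,1,1,0} = 3
G(11) = mex{2,2,1,0} = 3
G(12) = mex{3,2,1,1} = 0
G(13) = mex{3,2,2,1} = 0
G(14) = mex{3,3,2,1} = 0
G(15) = mex{0,3,2,2} = 1
G(16) = mex{0,3,3,2} = 1
G(17) = mex{0,0,3,2} = 1
G(18) = mex{1,0,3,3} = 2
G(19) = mex{1,0,0,3} = 2
G(20) = mex{1,1,0,3} = 2
G(21) = mex{2,1,0,0} = 3
G(22) = mex{2,1,1,0} = 3
G(23) = mex{2,2,1,0} = 3
G(24) = mex{3,2,1,1} = 0
G(25) = mex{3,2,2,1} = 0
G_B(25) = 0.
Combined Grundy value = 0 ⊕ 0 = 0.
A winning move leaves total XOR = 0, i.e. changes one component's Grundy value g to g ⊕ X where X is the current total.
Stack A: target g' = 0⊕0 = 0, but every legal move changes the Grundy value (mex property), so 0 moves.
Stack B: target g' = 0⊕0 = 0, but every legal move changes the Grundy value (mex property), so 0 moves.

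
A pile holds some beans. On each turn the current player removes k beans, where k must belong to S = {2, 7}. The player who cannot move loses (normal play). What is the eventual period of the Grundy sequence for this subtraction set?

9

n :  0  1  2  3  4  5  6  7  8  9 10 11 12 13 14 15 16 17 18 19
G :  0  0  1  1  0  0  1  1  2  0  0  1  1  0  0  1  1  2  0  0
G(n+9) = G(n) holds for n = 0,…,6 (a full window of length max(S) = 7), so the sequence is purely periodic with period 9.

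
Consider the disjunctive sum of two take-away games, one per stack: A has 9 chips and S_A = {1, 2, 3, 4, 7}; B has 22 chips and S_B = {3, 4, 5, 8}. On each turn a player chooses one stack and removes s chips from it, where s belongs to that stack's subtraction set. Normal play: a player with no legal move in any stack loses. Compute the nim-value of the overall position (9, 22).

Stack A, S = {1, 2, 3, 4, 7}:
n : 0 1 2 3 4 5 6 7 8 9
G : 0 1 2 3 4 0 1 2 3 4
G_A(9) = 4.
Stack B, S = {3, 4, 5, 8}:
G(0) = 0
G(1) = mex{} = 0
G(2) = mex{} = 0
G(3) = mex{0} = 1
G(4) = mex{0,0} = 1
G(5) = mex{0,0,0} = 1
G(6) = mex{1,0,0} = 2
G(7) = mex{1,1,0} = 2
G(8) = mex{1,1,1,0} = 2
G(9) = mex{2,1,1,0} = 3
G(10) = mex{2,2,1,0} = 3
G(11) = mex{2,2,2,1} = 0
G(12) = mex{3,2,2,1} = 0
G(13) = mex{3,3,2,1} = 0
G(14) = mex{0,3,3,2} = 1
G(15) = mex{0,0,3,2} = 1
G(16) = mex{0,0,0,2} = 1
G(17) = mex{1,0,0,3} = 2
G(18) = mex{1,1,0,3} = 2
G(19) = mex{1,1,1,0} = 2
G(20) = mex{2,1,1,0} = 3
G(21) = mex{2,2,1,0} = 3
G(22) = mex{2,2,2,1} = 0
G_B(22) = 0.
Combined Grundy value = 4 ⊕ 0 = 4.

4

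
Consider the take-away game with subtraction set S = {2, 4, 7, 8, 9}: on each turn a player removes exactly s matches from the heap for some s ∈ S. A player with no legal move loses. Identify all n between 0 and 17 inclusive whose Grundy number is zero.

0, 1, 6, 11, 12, 17

n :  0  1  2  3  4  5  6  7  8  9 10 11 12 13 14 15 16 17
G :  0  0  1  1  2  2  0  3  1  4  2  0  0  1  1  2  2  0
P-positions are exactly the n with G(n) = 0.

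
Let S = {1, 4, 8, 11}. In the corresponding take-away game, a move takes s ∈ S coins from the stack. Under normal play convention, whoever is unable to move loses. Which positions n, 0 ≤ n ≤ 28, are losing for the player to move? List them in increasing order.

0, 2, 5, 7, 12, 14, 17, 19, 24, 26

n :  0  1  2  3  4  5  6  7  8  9 10 11 12 13 14 15 16 17 18 19 20 21 22 23 24 25 26 27 28
G :  0  1  0  1  2  0  1  0  1  2  3  2  0  1  0  1  2  0  1  0  1  2  3  2  0  1  0  1  2
P-positions are exactly the n with G(n) = 0.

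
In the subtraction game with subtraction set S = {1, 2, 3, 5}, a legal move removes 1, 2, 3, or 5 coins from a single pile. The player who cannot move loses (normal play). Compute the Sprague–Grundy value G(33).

n :  0  1  2  3  4  5  6  7  8  9 10 11 12 13 14 15 16 17 18 19 20 21 22 23 24 25 26 27 28 29 30 31 32 33
G :  0  1  2  3  0  1  2  3  0  1  2  3  0  1  2  3  0  1  2  3  0  1  2  3  0  1  2  3  0  1  2  3  0  1

1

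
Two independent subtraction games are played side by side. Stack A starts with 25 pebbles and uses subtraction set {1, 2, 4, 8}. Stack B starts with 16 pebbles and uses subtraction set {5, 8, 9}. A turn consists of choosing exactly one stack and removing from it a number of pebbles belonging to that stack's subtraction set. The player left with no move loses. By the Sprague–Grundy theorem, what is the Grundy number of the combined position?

Stack A, S = {1, 2, 4, 8}:
G(0) = 0
G(1) = mex{0} = 1
G(2) = mex{1,0} = 2
G(3) = mex{2,1} = 0
G(4) = mex{0,2,0} = 1
G(5) = mex{1,0,1} = 2
G(6) = mex{2,1,2} = 0
G(7) = mex{0,2,0} = 1
G(8) = mex{1,0,1,0} = 2
G(9) = mex{2,1,2,1} = 0
G(10) = mex{0,2,0,2} = 1
G(11) = mex{1,0,1,0} = 2
G(12) = mex{2,1,2,1} = 0
G(13) = mex{0,2,0,2} = 1
G(14) = mex{1,0,1,0} = 2
G(15) = mex{2,1,2,1} = 0
G(16) = mex{0,2,0,2} = 1
G(17) = mex{1,0,1,0} = 2
G(18) = mex{2,1,2,1} = 0
G(19) = mex{0,2,0,2} = 1
G(20) = mex{1,0,1,0} = 2
G(21) = mex{2,1,2,1} = 0
G(22) = mex{0,2,0,2} = 1
G(23) = mex{1,0,1,0} = 2
G(24) = mex{2,1,2,1} = 0
G(25) = mex{0,2,0,2} = 1
G_A(25) = 1.
Stack B, S = {5, 8, 9}:
G(0) = 0
G(1) = mex{} = 0
G(2) = mex{} = 0
G(3) = mex{} = 0
G(4) = mex{} = 0
G(5) = mex{0} = 1
G(6) = mex{0} = 1
G(7) = mex{0} = 1
G(8) = mex{0,0} = 1
G(9) = mex{0,0,0} = 1
G(10) = mex{1,0,0} = 2
G(11) = mex{1,0,0} = 2
G(12) = mex{1,0,0} = 2
G(13) = mex{1,1,0} = 2
G(14) = mex{1,1,1} = 0
G(15) = mex{2,1,1} = 0
G(16) = mex{2,1,1} = 0
G_B(16) = 0.
Combined Grundy value = 1 ⊕ 0 = 1.

1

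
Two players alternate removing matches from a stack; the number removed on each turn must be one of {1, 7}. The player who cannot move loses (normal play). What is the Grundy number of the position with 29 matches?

n :  0  1  2  3  4  5  6  7  8  9 10 11 12 13 14 15 16 17 18 19 20 21 22 23 24 25 26 27 28 29
G :  0  1  0  1  0  1  0  1  0  1  0  1  0  1  0  1  0  1  0  1  0  1  0  1  0  1  0  1  0  1

1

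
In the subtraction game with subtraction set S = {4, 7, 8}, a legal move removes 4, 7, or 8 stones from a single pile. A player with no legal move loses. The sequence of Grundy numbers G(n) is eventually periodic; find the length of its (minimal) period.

12

n :  0  1  2  3  4  5  6  7  8  9 10 11 12 13 14 15 16 17 18 19 20 21 22 23 24 25
G :  0  0  0  0  1  1  1  1  2  2  2  2  0  0  0  0  1  1  1  1  2  2  2  2  0  0
G(n+12) = G(n) holds for n = 0,…,7 (a full window of length max(S) = 8), so the sequence is purely periodic with period 12.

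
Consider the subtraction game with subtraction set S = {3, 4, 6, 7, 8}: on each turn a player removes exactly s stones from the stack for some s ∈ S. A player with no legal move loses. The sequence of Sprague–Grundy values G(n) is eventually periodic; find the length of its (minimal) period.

n :  0  1  2  3  4  5  6  7  8  9 10 11 12 13 14 15 16 17 18 19 20 21 22 23
G :  0  0  0  1  1  1  2  2  2  3  3  0  0  0  1  1  1  2  2  2  3  3  0  0
G(n+11) = G(n) holds for n = 0,…,7 (a full window of length max(S) = 8), so the sequence is purely periodic with period 11.

11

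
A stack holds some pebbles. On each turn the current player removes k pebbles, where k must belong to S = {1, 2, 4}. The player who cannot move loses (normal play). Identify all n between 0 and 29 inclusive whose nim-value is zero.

0, 3, 6, 9, 12, 15, 18, 21, 24, 27

G(0) = 0
G(1) = mex{0} = 1
G(2) = mex{1,0} = 2
G(3) = mex{2,1} = 0
G(4) = mex{0,2,0} = 1
G(5) = mex{1,0,1} = 2
G(6) = mex{2,1,2} = 0
G(7) = mex{0,2,0} = 1
G(8) = mex{1,0,1} = 2
G(9) = mex{2,1,2} = 0
G(10) = mex{0,2,0} = 1
G(11) = mex{1,0,1} = 2
G(12) = mex{2,1,2} = 0
G(13) = mex{0,2,0} = 1
G(14) = mex{1,0,1} = 2
G(15) = mex{2,1,2} = 0
G(16) = mex{0,2,0} = 1
G(17) = mex{1,0,1} = 2
G(18) = mex{2,1,2} = 0
G(19) = mex{0,2,0} = 1
G(20) = mex{1,0,1} = 2
G(21) = mex{2,1,2} = 0
G(22) = mex{0,2,0} = 1
G(23) = mex{1,0,1} = 2
G(24) = mex{2,1,2} = 0
G(25) = mex{0,2,0} = 1
G(26) = mex{1,0,1} = 2
G(27) = mex{2,1,2} = 0
G(28) = mex{0,2,0} = 1
G(29) = mex{1,0,1} = 2
P-positions are exactly the n with G(n) = 0.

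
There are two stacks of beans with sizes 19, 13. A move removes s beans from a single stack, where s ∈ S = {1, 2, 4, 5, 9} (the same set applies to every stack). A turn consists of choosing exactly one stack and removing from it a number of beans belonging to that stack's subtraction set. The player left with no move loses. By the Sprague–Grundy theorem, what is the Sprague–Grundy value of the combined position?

0

All stacks use S = {1, 2, 4, 5, 9}:
G(0) = 0
G(1) = mex{0} = 1
G(2) = mex{1,0} = 2
G(3) = mex{2,1} = 0
G(4) = mex{0,2,0} = 1
G(5) = mex{1,0,1,0} = 2
G(6) = mex{2,1,2,1} = 0
G(7) = mex{0,2,0,2} = 1
G(8) = mex{1,0,1,0} = 2
G(9) = mex{2,1,2,1,0} = 3
G(10) = mex{3,2,0,2,1} = 4
G(11) = mex{4,3,1,0,2} = 5
G(12) = mex{5,4,2,1,0} = 3
G(13) = mex{3,5,3,2,1} = 0
G(14) = mex{0,3,4,3,2} = 1
G(15) = mex{1,0,5,4,0} = 2
G(16) = mex{2,1,3,5,1} = 0
G(17) = mex{0,2,0,3,2} = 1
G(18) = mex{1,0,1,0,3} = 2
G(19) = mex{2,1,2,1,4} = 0
Stack A: G(19) = 0.
Stack B: G(13) = 0.
Combined Grundy value = 0 ⊕ 0 = 0.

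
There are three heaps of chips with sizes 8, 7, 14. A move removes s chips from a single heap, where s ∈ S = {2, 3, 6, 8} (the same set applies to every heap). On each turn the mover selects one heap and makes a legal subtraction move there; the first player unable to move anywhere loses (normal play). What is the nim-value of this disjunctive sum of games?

All heaps use S = {2, 3, 6, 8}:
n :  0  1  2  3  4  5  6  7  8  9 10 11 12 13 14
G :  0  0  1  1  2  0  3  1  2  2  0  3  1  2  0
Heap A: G(8) = 2.
Heap B: G(7) = 1.
Heap C: G(14) = 0.
Combined Grundy value = 2 ⊕ 1 ⊕ 0 = 3.

3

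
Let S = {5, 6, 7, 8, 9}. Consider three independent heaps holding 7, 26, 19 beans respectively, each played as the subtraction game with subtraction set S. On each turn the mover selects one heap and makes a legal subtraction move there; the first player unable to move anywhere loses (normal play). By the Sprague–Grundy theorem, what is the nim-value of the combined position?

All heaps use S = {5, 6, 7, 8, 9}:
G(0) = 0
G(1) = mex{} = 0
G(2) = mex{} = 0
G(3) = mex{} = 0
G(4) = mex{} = 0
G(5) = mex{0} = 1
G(6) = mex{0,0} = 1
G(7) = mex{0,0,0} = 1
G(8) = mex{0,0,0,0} = 1
G(9) = mex{0,0,0,0,0} = 1
G(10) = mex{1,0,0,0,0} = 2
G(11) = mex{1,1,0,0,0} = 2
G(12) = mex{1,1,1,0,0} = 2
G(13) = mex{1,1,1,1,0} = 2
G(14) = mex{1,1,1,1,1} = 0
G(15) = mex{2,1,1,1,1} = 0
G(16) = mex{2,2,1,1,1} = 0
G(17) = mex{2,2,2,1,1} = 0
G(18) = mex{2,2,2,2,1} = 0
G(19) = mex{0,2,2,2,2} = 1
G(20) = mex{0,0,2,2,2} = 1
G(21) = mex{0,0,0,2,2} = 1
G(22) = mex{0,0,0,0,2} = 1
G(23) = mex{0,0,0,0,0} = 1
G(24) = mex{1,0,0,0,0} = 2
G(25) = mex{1,1,0,0,0} = 2
G(26) = mex{1,1,1,0,0} = 2
Heap A: G(7) = 1.
Heap B: G(26) = 2.
Heap C: G(19) = 1.
Combined Grundy value = 1 ⊕ 2 ⊕ 1 = 2.

2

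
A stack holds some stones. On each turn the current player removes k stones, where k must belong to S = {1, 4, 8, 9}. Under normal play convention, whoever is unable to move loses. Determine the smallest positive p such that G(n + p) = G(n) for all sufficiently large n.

n :  0  1  2  3  4  5  6  7  8  9 10 11 12 13 14 15 16 17 18 19 20 21 22 23 24 25 26 27 28 29 30 31 32 33 34 35
G :  0  1  0  1  2  0  1  0  1  2  3  2  0  1  2  3  2  0  1  0  1  2  0  1  0  1  2  3  2  0  1  2  3  2  0  1
G(n+17) = G(n) holds for n = 0,…,8 (a full window of length max(S) = 9), so the sequence is purely periodic with period 17.

17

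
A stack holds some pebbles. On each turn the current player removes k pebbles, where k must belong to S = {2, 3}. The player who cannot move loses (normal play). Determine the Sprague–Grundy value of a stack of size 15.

n :  0  1  2  3  4  5  6  7  8  9 10 11 12 13 14 15
G :  0  0  1  1  2  0  0  1  1  2  0  0  1  1  2  0

0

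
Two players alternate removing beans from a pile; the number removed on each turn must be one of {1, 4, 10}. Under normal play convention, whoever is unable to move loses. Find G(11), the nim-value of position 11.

G(0) = 0
G(1) = mex{0} = 1
G(2) = mex{1} = 0
G(3) = mex{0} = 1
G(4) = mex{1,0} = 2
G(5) = mex{2,1} = 0
G(6) = mex{0,0} = 1
G(7) = mex{1,1} = 0
G(8) = mex{0,2} = 1
G(9) = mex{1,0} = 2
G(10) = mex{2,1,0} = 3
G(11) = mex{3,0,1} = 2

2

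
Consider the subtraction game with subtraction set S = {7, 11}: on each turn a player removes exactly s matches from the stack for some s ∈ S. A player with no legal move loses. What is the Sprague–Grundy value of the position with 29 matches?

1

n :  0  1  2  3  4  5  6  7  8  9 10 11 12 13 14 15 16 17 18 19 20 21 22 23 24 25 26 27 28 29
G :  0  0  0  0  0  0  0  1  1  1  1  1  1  1  2  2  2  2  0  0  0  0  0  0  0  1  1  1  1  1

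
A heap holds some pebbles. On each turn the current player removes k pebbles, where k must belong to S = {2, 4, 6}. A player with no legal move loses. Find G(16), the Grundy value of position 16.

0

n :  0  1  2  3  4  5  6  7  8  9 10 11 12 13 14 15 16
G :  0  0  1  1  2  2  3  3  0  0  1  1  2  2  3  3  0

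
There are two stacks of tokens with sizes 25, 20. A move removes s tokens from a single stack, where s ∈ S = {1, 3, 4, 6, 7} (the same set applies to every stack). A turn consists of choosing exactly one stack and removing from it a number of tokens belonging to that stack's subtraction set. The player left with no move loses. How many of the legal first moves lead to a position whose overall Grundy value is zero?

All stacks use S = {1, 3, 4, 6, 7}:
n :  0  1  2  3  4  5  6  7  8  9 10 11 12 13 14 15 16 17 18 19 20 21 22 23 24 25
G :  0  1  0  1  2  3  2  3  4  5  0  1  0  1  2  3  2  3  4  5  0  1  0  1  2  3
Stack A: G(25) = 3.
Stack B: G(20) = 0.
Combined Grundy value = 3 ⊕ 0 = 3.
A winning move leaves total XOR = 0, i.e. changes one component's Grundy value g to g ⊕ X where X is the current total.
Stack A: need g' = 3⊕3 = 0. Options: 25−1→G=2, 25−3→G=0, 25−4→G=1, 25−6→G=5, 25−7→G=4. Hits: 1.
Stack B: need g' = 0⊕3 = 3. Options: 20−1→G=5, 20−3→G=3, 20−4→G=2, 20−6→G=2, 20−7→G=1. Hits: 1.

2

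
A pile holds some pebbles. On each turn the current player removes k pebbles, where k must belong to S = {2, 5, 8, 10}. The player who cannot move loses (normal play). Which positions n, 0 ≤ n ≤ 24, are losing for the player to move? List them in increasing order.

0, 1, 4, 7, 13, 16, 19, 20

n :  0  1  2  3  4  5  6  7  8  9 10 11 12 13 14 15 16 17 18 19 20 21 22 23 24
G :  0  0  1  1  0  2  1  0  2  1  3  2  2  0  3  1  0  3  1  0  0  1  1  2  2
P-positions are exactly the n with G(n) = 0.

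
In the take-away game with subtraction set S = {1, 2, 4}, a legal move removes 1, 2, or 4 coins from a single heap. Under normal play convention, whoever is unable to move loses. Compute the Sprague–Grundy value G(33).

0

n :  0  1  2  3  4  5  6  7  8  9 10 11 12 13 14 15 16 17 18 19 20 21 22 23 24 25 26 27 28 29 30 31 32 33
G :  0  1  2  0  1  2  0  1  2  0  1  2  0  1  2  0  1  2  0  1  2  0  1  2  0  1  2  0  1  2  0  1  2  0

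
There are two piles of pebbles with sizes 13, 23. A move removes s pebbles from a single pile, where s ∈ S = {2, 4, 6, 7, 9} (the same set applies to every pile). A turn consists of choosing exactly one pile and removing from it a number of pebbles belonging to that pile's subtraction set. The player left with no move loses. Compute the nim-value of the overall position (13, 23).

1

All piles use S = {2, 4, 6, 7, 9}:
n :  0  1  2  3  4  5  6  7  8  9 10 11 12 13 14 15 16 17 18 19 20 21 22 23
G :  0  0  1  1  2  2  3  3  4  4  5  0  0  1  1  2  2  3  3  4  4  5  0  0
Pile A: G(13) = 1.
Pile B: G(23) = 0.
Combined Grundy value = 1 ⊕ 0 = 1.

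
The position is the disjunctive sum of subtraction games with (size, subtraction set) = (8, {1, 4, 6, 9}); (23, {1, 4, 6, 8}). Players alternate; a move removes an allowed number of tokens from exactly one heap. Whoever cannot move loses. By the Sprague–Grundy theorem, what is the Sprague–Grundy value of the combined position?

3

Heap A, S = {1, 4, 6, 9}:
n : 0 1 2 3 4 5 6 7 8
G : 0 1 0 1 2 0 1 0 1
G_A(8) = 1.
Heap B, S = {1, 4, 6, 8}:
n :  0  1  2  3  4  5  6  7  8  9 10 11 12 13 14 15 16 17 18 19 20 21 22 23
G :  0  1  0  1  2  0  1  0  1  2  3  2  0  1  0  1  2  0  1  0  1  2  3  2
G_B(23) = 2.
Combined Grundy value = 1 ⊕ 2 = 3.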